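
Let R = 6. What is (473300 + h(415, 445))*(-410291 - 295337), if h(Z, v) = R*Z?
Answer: -335730746120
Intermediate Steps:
h(Z, v) = 6*Z
(473300 + h(415, 445))*(-410291 - 295337) = (473300 + 6*415)*(-410291 - 295337) = (473300 + 2490)*(-705628) = 475790*(-705628) = -335730746120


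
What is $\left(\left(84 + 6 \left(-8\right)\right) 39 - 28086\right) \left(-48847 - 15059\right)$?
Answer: $1705139892$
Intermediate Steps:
$\left(\left(84 + 6 \left(-8\right)\right) 39 - 28086\right) \left(-48847 - 15059\right) = \left(\left(84 - 48\right) 39 - 28086\right) \left(-63906\right) = \left(36 \cdot 39 - 28086\right) \left(-63906\right) = \left(1404 - 28086\right) \left(-63906\right) = \left(-26682\right) \left(-63906\right) = 1705139892$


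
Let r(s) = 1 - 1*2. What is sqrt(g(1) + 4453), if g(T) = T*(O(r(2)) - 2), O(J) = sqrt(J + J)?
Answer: sqrt(4451 + I*sqrt(2)) ≈ 66.716 + 0.011*I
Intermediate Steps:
r(s) = -1 (r(s) = 1 - 2 = -1)
O(J) = sqrt(2)*sqrt(J) (O(J) = sqrt(2*J) = sqrt(2)*sqrt(J))
g(T) = T*(-2 + I*sqrt(2)) (g(T) = T*(sqrt(2)*sqrt(-1) - 2) = T*(sqrt(2)*I - 2) = T*(I*sqrt(2) - 2) = T*(-2 + I*sqrt(2)))
sqrt(g(1) + 4453) = sqrt(1*(-2 + I*sqrt(2)) + 4453) = sqrt((-2 + I*sqrt(2)) + 4453) = sqrt(4451 + I*sqrt(2))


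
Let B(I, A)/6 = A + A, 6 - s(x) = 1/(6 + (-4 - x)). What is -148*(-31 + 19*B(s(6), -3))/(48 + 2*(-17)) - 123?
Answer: 52049/7 ≈ 7435.6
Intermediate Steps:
s(x) = 6 - 1/(2 - x) (s(x) = 6 - 1/(6 + (-4 - x)) = 6 - 1/(2 - x))
B(I, A) = 12*A (B(I, A) = 6*(A + A) = 6*(2*A) = 12*A)
-148*(-31 + 19*B(s(6), -3))/(48 + 2*(-17)) - 123 = -148*(-31 + 19*(12*(-3)))/(48 + 2*(-17)) - 123 = -148*(-31 + 19*(-36))/(48 - 34) - 123 = -148*(-31 - 684)/14 - 123 = -(-105820)/14 - 123 = -148*(-715/14) - 123 = 52910/7 - 123 = 52049/7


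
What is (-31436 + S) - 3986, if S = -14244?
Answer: -49666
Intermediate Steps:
(-31436 + S) - 3986 = (-31436 - 14244) - 3986 = -45680 - 3986 = -49666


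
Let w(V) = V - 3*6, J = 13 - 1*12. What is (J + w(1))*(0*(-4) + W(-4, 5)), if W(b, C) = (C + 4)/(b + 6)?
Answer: -72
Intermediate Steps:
W(b, C) = (4 + C)/(6 + b)
J = 1 (J = 13 - 12 = 1)
w(V) = -18 + V (w(V) = V - 18 = -18 + V)
(J + w(1))*(0*(-4) + W(-4, 5)) = (1 + (-18 + 1))*(0*(-4) + (4 + 5)/(6 - 4)) = (1 - 17)*(0 + 9/2) = -16*(0 + (½)*9) = -16*(0 + 9/2) = -16*9/2 = -72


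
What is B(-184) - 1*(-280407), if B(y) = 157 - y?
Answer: 280748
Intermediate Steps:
B(-184) - 1*(-280407) = (157 - 1*(-184)) - 1*(-280407) = (157 + 184) + 280407 = 341 + 280407 = 280748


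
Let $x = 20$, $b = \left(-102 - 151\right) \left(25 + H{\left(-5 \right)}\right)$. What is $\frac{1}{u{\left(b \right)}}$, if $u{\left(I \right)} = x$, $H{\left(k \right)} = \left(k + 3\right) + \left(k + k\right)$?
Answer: $\frac{1}{20} \approx 0.05$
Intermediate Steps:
$H{\left(k \right)} = 3 + 3 k$ ($H{\left(k \right)} = \left(3 + k\right) + 2 k = 3 + 3 k$)
$b = -3289$ ($b = \left(-102 - 151\right) \left(25 + \left(3 + 3 \left(-5\right)\right)\right) = - 253 \left(25 + \left(3 - 15\right)\right) = - 253 \left(25 - 12\right) = \left(-253\right) 13 = -3289$)
$u{\left(I \right)} = 20$
$\frac{1}{u{\left(b \right)}} = \frac{1}{20}$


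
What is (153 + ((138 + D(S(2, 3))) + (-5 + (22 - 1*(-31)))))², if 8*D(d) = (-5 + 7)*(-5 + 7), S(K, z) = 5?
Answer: 461041/4 ≈ 1.1526e+5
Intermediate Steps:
D(d) = ½ (D(d) = ((-5 + 7)*(-5 + 7))/8 = (2*2)/8 = (⅛)*4 = ½)
(153 + ((138 + D(S(2, 3))) + (-5 + (22 - 1*(-31)))))² = (153 + ((138 + ½) + (-5 + (22 - 1*(-31)))))² = (153 + (277/2 + (-5 + (22 + 31))))² = (153 + (277/2 + (-5 + 53)))² = (153 + (277/2 + 48))² = (153 + 373/2)² = (679/2)² = 461041/4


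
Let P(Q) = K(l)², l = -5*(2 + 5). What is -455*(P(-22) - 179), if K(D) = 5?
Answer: 70070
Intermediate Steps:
l = -35 (l = -5*7 = -35)
P(Q) = 25 (P(Q) = 5² = 25)
-455*(P(-22) - 179) = -455*(25 - 179) = -455*(-154) = 70070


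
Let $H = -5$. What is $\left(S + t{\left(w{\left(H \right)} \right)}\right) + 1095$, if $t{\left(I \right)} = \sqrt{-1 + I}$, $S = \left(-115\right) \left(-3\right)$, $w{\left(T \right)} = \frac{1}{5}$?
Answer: $1440 + \frac{2 i \sqrt{5}}{5} \approx 1440.0 + 0.89443 i$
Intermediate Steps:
$w{\left(T \right)} = \frac{1}{5}$
$S = 345$
$\left(S + t{\left(w{\left(H \right)} \right)}\right) + 1095 = \left(345 + \sqrt{-1 + \frac{1}{5}}\right) + 1095 = \left(345 + \sqrt{- \frac{4}{5}}\right) + 1095 = \left(345 + \frac{2 i \sqrt{5}}{5}\right) + 1095 = 1440 + \frac{2 i \sqrt{5}}{5}$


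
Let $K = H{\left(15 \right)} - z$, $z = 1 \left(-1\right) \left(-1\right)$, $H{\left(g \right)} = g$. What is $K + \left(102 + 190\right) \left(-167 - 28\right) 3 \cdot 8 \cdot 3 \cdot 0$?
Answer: $14$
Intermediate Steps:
$z = 1$ ($z = \left(-1\right) \left(-1\right) = 1$)
$K = 14$ ($K = 15 - 1 = 14$)
$K + \left(102 + 190\right) \left(-167 - 28\right) 3 \cdot 8 \cdot 3 \cdot 0 = 14 + \left(102 + 190\right) \left(-167 - 28\right) 3 \cdot 8 \cdot 3 \cdot 0 = 14 + 292 \left(-195\right) 24 \cdot 0 = 14 - 0 = 14 + 0 = 14$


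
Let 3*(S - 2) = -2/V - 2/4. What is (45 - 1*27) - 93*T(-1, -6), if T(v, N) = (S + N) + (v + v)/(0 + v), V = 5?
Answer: 2319/10 ≈ 231.90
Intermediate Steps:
S = 17/10 (S = 2 + (-2/5 - 2/4)/3 = 2 + (-2*⅕ - 2*¼)/3 = 2 + (-⅖ - ½)/3 = 2 + (⅓)*(-9/10) = 2 - 3/10 = 17/10 ≈ 1.7000)
T(v, N) = 37/10 + N (T(v, N) = (17/10 + N) + (v + v)/(0 + v) = (17/10 + N) + (2*v)/v = (17/10 + N) + 2 = 37/10 + N)
(45 - 1*27) - 93*T(-1, -6) = (45 - 1*27) - 93*(37/10 - 6) = (45 - 27) - 93*(-23/10) = 18 + 2139/10 = 2319/10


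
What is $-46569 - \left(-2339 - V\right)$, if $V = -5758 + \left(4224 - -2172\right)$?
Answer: $-43592$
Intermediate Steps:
$V = 638$ ($V = -5758 + \left(4224 + 2172\right) = -5758 + 6396 = 638$)
$-46569 - \left(-2339 - V\right) = -46569 - \left(-2339 - 638\right) = -46569 - -2977 = -46569 + 2977 = -43592$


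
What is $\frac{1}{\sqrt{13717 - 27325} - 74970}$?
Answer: $- \frac{595}{44607258} - \frac{i \sqrt{42}}{312250806} \approx -1.3339 \cdot 10^{-5} - 2.0755 \cdot 10^{-8} i$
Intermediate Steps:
$\frac{1}{\sqrt{13717 - 27325} - 74970} = \frac{1}{\sqrt{-13608} - 74970} = \frac{1}{18 i \sqrt{42} - 74970} = \frac{1}{-74970 + 18 i \sqrt{42}}$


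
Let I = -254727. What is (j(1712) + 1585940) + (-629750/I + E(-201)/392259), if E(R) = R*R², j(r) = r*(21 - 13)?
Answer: 4843398219901687/3027847221 ≈ 1.5996e+6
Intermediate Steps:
j(r) = 8*r (j(r) = r*8 = 8*r)
E(R) = R³
(j(1712) + 1585940) + (-629750/I + E(-201)/392259) = (8*1712 + 1585940) + (-629750/(-254727) + (-201)³/392259) = (13696 + 1585940) + (-629750*(-1/254727) - 8120601*1/392259) = 1599636 + (57250/23157 - 2706867/130753) = 1599636 - 55197309869/3027847221 = 4843398219901687/3027847221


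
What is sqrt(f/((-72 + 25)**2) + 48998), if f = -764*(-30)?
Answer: sqrt(108259502)/47 ≈ 221.38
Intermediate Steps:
f = 22920
sqrt(f/((-72 + 25)**2) + 48998) = sqrt(22920/((-72 + 25)**2) + 48998) = sqrt(22920/((-47)**2) + 48998) = sqrt(22920/2209 + 48998) = sqrt(108259502/2209) = sqrt(108259502)/47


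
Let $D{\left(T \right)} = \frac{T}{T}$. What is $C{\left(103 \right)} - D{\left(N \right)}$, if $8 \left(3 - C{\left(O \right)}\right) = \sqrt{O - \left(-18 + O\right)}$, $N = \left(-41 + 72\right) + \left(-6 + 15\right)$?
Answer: $2 - \frac{3 \sqrt{2}}{8} \approx 1.4697$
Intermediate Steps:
$N = 40$ ($N = 31 + 9 = 40$)
$C{\left(O \right)} = 3 - \frac{3 \sqrt{2}}{8}$ ($C{\left(O \right)} = 3 - \frac{\sqrt{O - \left(-18 + O\right)}}{8} = 3 - \frac{\sqrt{18}}{8} = 3 - \frac{3 \sqrt{2}}{8}$)
$D{\left(T \right)} = 1$
$C{\left(103 \right)} - D{\left(N \right)} = \left(3 - \frac{3 \sqrt{2}}{8}\right) - 1 = 2 - \frac{3 \sqrt{2}}{8}$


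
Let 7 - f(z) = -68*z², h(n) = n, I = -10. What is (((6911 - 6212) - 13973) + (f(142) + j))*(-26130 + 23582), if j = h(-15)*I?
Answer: -3460273180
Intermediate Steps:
f(z) = 7 + 68*z² (f(z) = 7 - (-68)*z² = 7 + 68*z²)
j = 150 (j = -15*(-10) = 150)
(((6911 - 6212) - 13973) + (f(142) + j))*(-26130 + 23582) = (((6911 - 6212) - 13973) + ((7 + 68*142²) + 150))*(-26130 + 23582) = ((699 - 13973) + ((7 + 68*20164) + 150))*(-2548) = (-13274 + ((7 + 1371152) + 150))*(-2548) = (-13274 + (1371159 + 150))*(-2548) = (-13274 + 1371309)*(-2548) = 1358035*(-2548) = -3460273180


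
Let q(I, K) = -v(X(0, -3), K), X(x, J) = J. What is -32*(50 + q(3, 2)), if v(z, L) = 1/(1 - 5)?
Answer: -1608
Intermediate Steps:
v(z, L) = -1/4 (v(z, L) = 1/(-4) = -1/4)
q(I, K) = 1/4 (q(I, K) = -1*(-1/4) = 1/4)
-32*(50 + q(3, 2)) = -32*(50 + 1/4) = -32*201/4 = -1608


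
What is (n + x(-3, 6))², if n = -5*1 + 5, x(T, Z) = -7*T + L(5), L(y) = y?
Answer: 676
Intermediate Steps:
x(T, Z) = 5 - 7*T (x(T, Z) = -7*T + 5 = 5 - 7*T)
n = 0 (n = -5 + 5 = 0)
(n + x(-3, 6))² = (0 + (5 - 7*(-3)))² = (0 + (5 + 21))² = (0 + 26)² = 26² = 676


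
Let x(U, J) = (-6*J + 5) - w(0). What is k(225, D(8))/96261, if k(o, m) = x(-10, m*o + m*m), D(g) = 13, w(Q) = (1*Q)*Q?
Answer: -18559/96261 ≈ -0.19280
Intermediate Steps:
w(Q) = Q² (w(Q) = Q*Q = Q²)
x(U, J) = 5 - 6*J (x(U, J) = (-6*J + 5) - 1*0² = (5 - 6*J) - 1*0 = (5 - 6*J) + 0 = 5 - 6*J)
k(o, m) = 5 - 6*m² - 6*m*o (k(o, m) = 5 - 6*(m*o + m*m) = 5 - 6*(m*o + m²) = 5 - 6*(m² + m*o) = 5 + (-6*m² - 6*m*o) = 5 - 6*m² - 6*m*o)
k(225, D(8))/96261 = (5 - 6*13*(13 + 225))/96261 = (5 - 6*13*238)*(1/96261) = (5 - 18564)*(1/96261) = -18559*1/96261 = -18559/96261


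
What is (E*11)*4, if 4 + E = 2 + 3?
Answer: 44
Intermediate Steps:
E = 1 (E = -4 + (2 + 3) = -4 + 5 = 1)
(E*11)*4 = (1*11)*4 = 11*4 = 44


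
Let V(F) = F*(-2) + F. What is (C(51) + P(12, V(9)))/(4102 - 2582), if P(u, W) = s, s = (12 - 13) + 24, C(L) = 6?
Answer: 29/1520 ≈ 0.019079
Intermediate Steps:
V(F) = -F (V(F) = -2*F + F = -F)
s = 23 (s = -1 + 24 = 23)
P(u, W) = 23
(C(51) + P(12, V(9)))/(4102 - 2582) = (6 + 23)/(4102 - 2582) = 29/1520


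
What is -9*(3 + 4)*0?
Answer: 0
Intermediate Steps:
-9*(3 + 4)*0 = -9*7*0 = -63*0 = 0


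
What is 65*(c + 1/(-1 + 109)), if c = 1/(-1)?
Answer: -6955/108 ≈ -64.398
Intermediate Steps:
c = -1
65*(c + 1/(-1 + 109)) = 65*(-1 + 1/(-1 + 109)) = 65*(-1 + 1/108) = 65*(-107/108) = -6955/108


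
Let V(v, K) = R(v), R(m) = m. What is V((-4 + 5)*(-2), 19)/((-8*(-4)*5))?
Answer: -1/80 ≈ -0.012500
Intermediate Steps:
V(v, K) = v
V((-4 + 5)*(-2), 19)/((-8*(-4)*5)) = ((-4 + 5)*(-2))/((-8*(-4)*5)) = (1*(-2))/((32*5)) = -2/160 = -2*1/160 = -1/80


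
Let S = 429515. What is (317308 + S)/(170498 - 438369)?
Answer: -746823/267871 ≈ -2.7880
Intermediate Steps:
(317308 + S)/(170498 - 438369) = (317308 + 429515)/(170498 - 438369) = 746823/(-267871) = 746823*(-1/267871) = -746823/267871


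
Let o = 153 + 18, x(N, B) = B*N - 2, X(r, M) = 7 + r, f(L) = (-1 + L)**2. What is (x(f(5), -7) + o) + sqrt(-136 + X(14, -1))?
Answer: 57 + I*sqrt(115) ≈ 57.0 + 10.724*I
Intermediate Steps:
x(N, B) = -2 + B*N
o = 171
(x(f(5), -7) + o) + sqrt(-136 + X(14, -1)) = ((-2 - 7*(-1 + 5)**2) + 171) + sqrt(-136 + (7 + 14)) = ((-2 - 7*4**2) + 171) + sqrt(-136 + 21) = ((-2 - 7*16) + 171) + sqrt(-115) = ((-2 - 112) + 171) + I*sqrt(115) = (-114 + 171) + I*sqrt(115) = 57 + I*sqrt(115)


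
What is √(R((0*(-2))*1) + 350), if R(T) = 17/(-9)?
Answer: √3133/3 ≈ 18.658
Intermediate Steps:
R(T) = -17/9 (R(T) = 17*(-⅑) = -17/9)
√(R((0*(-2))*1) + 350) = √(-17/9 + 350) = √(3133/9) = √3133/3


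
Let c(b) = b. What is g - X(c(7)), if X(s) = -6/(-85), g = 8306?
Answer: 706004/85 ≈ 8305.9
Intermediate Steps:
X(s) = 6/85 (X(s) = -6*(-1/85) = 6/85)
g - X(c(7)) = 8306 - 1*6/85 = 8306 - 6/85 = 706004/85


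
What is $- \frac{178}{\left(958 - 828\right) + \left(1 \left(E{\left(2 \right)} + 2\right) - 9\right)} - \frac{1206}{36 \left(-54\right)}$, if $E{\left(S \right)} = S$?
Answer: $- \frac{10849}{13500} \approx -0.80363$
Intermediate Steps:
$- \frac{178}{\left(958 - 828\right) + \left(1 \left(E{\left(2 \right)} + 2\right) - 9\right)} - \frac{1206}{36 \left(-54\right)} = - \frac{178}{\left(958 - 828\right) - \left(9 - \left(2 + 2\right)\right)} - \frac{1206}{36 \left(-54\right)} = - \frac{178}{130 + \left(1 \cdot 4 - 9\right)} - \frac{1206}{-1944} = - \frac{178}{130 + \left(4 - 9\right)} - - \frac{67}{108} = - \frac{178}{130 - 5} + \frac{67}{108} = - \frac{178}{125} + \frac{67}{108} = - \frac{10849}{13500}$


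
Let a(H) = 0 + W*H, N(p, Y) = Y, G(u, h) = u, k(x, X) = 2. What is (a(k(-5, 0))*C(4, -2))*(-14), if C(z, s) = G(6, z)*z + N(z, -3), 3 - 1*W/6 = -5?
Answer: -28224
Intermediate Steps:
W = 48 (W = 18 - 6*(-5) = 18 + 30 = 48)
a(H) = 48*H (a(H) = 0 + 48*H = 48*H)
C(z, s) = -3 + 6*z (C(z, s) = 6*z - 3 = -3 + 6*z)
(a(k(-5, 0))*C(4, -2))*(-14) = ((48*2)*(-3 + 6*4))*(-14) = (96*(-3 + 24))*(-14) = (96*21)*(-14) = 2016*(-14) = -28224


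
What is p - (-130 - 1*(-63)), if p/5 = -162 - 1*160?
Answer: -1543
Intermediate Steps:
p = -1610 (p = 5*(-162 - 1*160) = 5*(-162 - 160) = 5*(-322) = -1610)
p - (-130 - 1*(-63)) = -1610 - (-130 - 1*(-63)) = -1610 - (-130 + 63) = -1610 - 1*(-67) = -1610 + 67 = -1543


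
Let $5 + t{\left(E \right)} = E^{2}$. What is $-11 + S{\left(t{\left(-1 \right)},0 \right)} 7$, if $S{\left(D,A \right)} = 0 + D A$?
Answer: $-11$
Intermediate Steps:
$t{\left(E \right)} = -5 + E^{2}$
$S{\left(D,A \right)} = A D$ ($S{\left(D,A \right)} = 0 + A D = A D$)
$-11 + S{\left(t{\left(-1 \right)},0 \right)} 7 = -11 + 0 \left(-5 + \left(-1\right)^{2}\right) 7 = -11 + 0 \left(-5 + 1\right) 7 = -11 + 0 \left(-4\right) 7 = -11 + 0 \cdot 7 = -11 + 0 = -11$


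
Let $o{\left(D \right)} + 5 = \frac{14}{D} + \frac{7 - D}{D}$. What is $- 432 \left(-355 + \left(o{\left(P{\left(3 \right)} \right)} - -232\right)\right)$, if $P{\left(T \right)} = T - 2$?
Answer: $46656$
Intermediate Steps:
$P{\left(T \right)} = -2 + T$ ($P{\left(T \right)} = T - 2 = -2 + T$)
$o{\left(D \right)} = -5 + \frac{14}{D} + \frac{7 - D}{D}$ ($o{\left(D \right)} = -5 + \left(\frac{14}{D} + \frac{7 - D}{D}\right) = -5 + \frac{14}{D} + \frac{7 - D}{D}$)
$- 432 \left(-355 + \left(o{\left(P{\left(3 \right)} \right)} - -232\right)\right) = - 432 \left(-355 - \left(-226 - \frac{21}{-2 + 3}\right)\right) = - 432 \left(-355 + \left(\left(-6 + \frac{21}{1}\right) + 232\right)\right) = - 432 \left(-355 + \left(\left(-6 + 21 \cdot 1\right) + 232\right)\right) = - 432 \left(-355 + \left(\left(-6 + 21\right) + 232\right)\right) = - 432 \left(-355 + \left(15 + 232\right)\right) = - 432 \left(-355 + 247\right) = \left(-432\right) \left(-108\right) = 46656$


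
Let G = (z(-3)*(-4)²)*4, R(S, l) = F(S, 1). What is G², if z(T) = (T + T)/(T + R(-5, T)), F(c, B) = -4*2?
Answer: 147456/121 ≈ 1218.6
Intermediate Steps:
F(c, B) = -8
R(S, l) = -8
z(T) = 2*T/(-8 + T) (z(T) = (T + T)/(T - 8) = (2*T)/(-8 + T) = 2*T/(-8 + T))
G = 384/11 (G = ((2*(-3)/(-8 - 3))*(-4)²)*4 = ((2*(-3)/(-11))*16)*4 = ((2*(-3)*(-1/11))*16)*4 = ((6/11)*16)*4 = (96/11)*4 = 384/11 ≈ 34.909)
G² = (384/11)² = 147456/121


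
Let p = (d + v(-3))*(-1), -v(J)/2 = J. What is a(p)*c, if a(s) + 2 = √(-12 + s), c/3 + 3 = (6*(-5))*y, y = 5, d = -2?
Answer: 918 - 1836*I ≈ 918.0 - 1836.0*I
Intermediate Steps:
v(J) = -2*J
c = -459 (c = -9 + 3*((6*(-5))*5) = -9 + 3*(-30*5) = -9 + 3*(-150) = -9 - 450 = -459)
p = -4 (p = (-2 - 2*(-3))*(-1) = (-2 + 6)*(-1) = 4*(-1) = -4)
a(s) = -2 + √(-12 + s)
a(p)*c = (-2 + √(-12 - 4))*(-459) = (-2 + √(-16))*(-459) = (-2 + 4*I)*(-459) = 918 - 1836*I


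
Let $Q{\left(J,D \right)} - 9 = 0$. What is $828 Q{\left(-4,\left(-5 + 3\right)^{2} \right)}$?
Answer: $7452$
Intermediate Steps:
$Q{\left(J,D \right)} = 9$ ($Q{\left(J,D \right)} = 9 + 0 = 9$)
$828 Q{\left(-4,\left(-5 + 3\right)^{2} \right)} = 828 \cdot 9 = 7452$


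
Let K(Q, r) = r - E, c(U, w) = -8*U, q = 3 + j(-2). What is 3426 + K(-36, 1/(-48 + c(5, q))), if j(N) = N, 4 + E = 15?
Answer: 300519/88 ≈ 3415.0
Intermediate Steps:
E = 11 (E = -4 + 15 = 11)
q = 1 (q = 3 - 2 = 1)
K(Q, r) = -11 + r (K(Q, r) = r - 1*11 = r - 11 = -11 + r)
3426 + K(-36, 1/(-48 + c(5, q))) = 3426 + (-11 + 1/(-48 - 8*5)) = 3426 + (-11 + 1/(-48 - 40)) = 3426 + (-11 + 1/(-88)) = 3426 + (-11 - 1/88) = 3426 - 969/88 = 300519/88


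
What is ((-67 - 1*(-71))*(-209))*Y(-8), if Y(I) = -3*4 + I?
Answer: 16720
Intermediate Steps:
Y(I) = -12 + I
((-67 - 1*(-71))*(-209))*Y(-8) = ((-67 - 1*(-71))*(-209))*(-12 - 8) = ((-67 + 71)*(-209))*(-20) = (4*(-209))*(-20) = -836*(-20) = 16720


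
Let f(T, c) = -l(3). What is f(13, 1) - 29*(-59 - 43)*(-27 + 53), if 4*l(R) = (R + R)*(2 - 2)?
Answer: 76908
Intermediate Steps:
l(R) = 0 (l(R) = ((R + R)*(2 - 2))/4 = ((2*R)*0)/4 = (1/4)*0 = 0)
f(T, c) = 0 (f(T, c) = -1*0 = 0)
f(13, 1) - 29*(-59 - 43)*(-27 + 53) = 0 - 29*(-59 - 43)*(-27 + 53) = 0 - (-2958)*26 = 0 - 29*(-2652) = 0 + 76908 = 76908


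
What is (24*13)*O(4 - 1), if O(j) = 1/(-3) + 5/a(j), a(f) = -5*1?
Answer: -416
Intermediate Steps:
a(f) = -5
O(j) = -4/3 (O(j) = 1/(-3) + 5/(-5) = 1*(-⅓) + 5*(-⅕) = -⅓ - 1 = -4/3)
(24*13)*O(4 - 1) = (24*13)*(-4/3) = 312*(-4/3) = -416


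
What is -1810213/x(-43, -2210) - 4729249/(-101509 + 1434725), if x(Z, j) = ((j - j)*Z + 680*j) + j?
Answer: -2352081051241/1003251706080 ≈ -2.3445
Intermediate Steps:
x(Z, j) = 681*j (x(Z, j) = (0*Z + 680*j) + j = (0 + 680*j) + j = 680*j + j = 681*j)
-1810213/x(-43, -2210) - 4729249/(-101509 + 1434725) = -1810213/(681*(-2210)) - 4729249/(-101509 + 1434725) = -1810213/(-1505010) - 4729249/1333216 = -1810213*(-1/1505010) - 4729249*1/1333216 = 1810213/1505010 - 4729249/1333216 = -2352081051241/1003251706080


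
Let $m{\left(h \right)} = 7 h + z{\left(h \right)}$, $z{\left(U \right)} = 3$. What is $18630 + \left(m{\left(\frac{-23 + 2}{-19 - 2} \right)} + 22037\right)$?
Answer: $40677$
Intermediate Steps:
$m{\left(h \right)} = 3 + 7 h$ ($m{\left(h \right)} = 7 h + 3 = 3 + 7 h$)
$18630 + \left(m{\left(\frac{-23 + 2}{-19 - 2} \right)} + 22037\right) = 18630 + \left(\left(3 + 7 \frac{-23 + 2}{-19 - 2}\right) + 22037\right) = 18630 + \left(\left(3 + 7 \left(- \frac{21}{-21}\right)\right) + 22037\right) = 18630 + \left(\left(3 + 7 \left(\left(-21\right) \left(- \frac{1}{21}\right)\right)\right) + 22037\right) = 18630 + \left(\left(3 + 7 \cdot 1\right) + 22037\right) = 18630 + \left(\left(3 + 7\right) + 22037\right) = 18630 + \left(10 + 22037\right) = 18630 + 22047 = 40677$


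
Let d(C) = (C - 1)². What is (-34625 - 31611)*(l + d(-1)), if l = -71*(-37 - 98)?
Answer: -635137004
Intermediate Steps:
l = 9585 (l = -71*(-135) = 9585)
d(C) = (-1 + C)²
(-34625 - 31611)*(l + d(-1)) = (-34625 - 31611)*(9585 + (-1 - 1)²) = -66236*(9585 + (-2)²) = -66236*(9585 + 4) = -66236*9589 = -635137004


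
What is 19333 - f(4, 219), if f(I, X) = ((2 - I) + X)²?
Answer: -27756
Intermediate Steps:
f(I, X) = (2 + X - I)²
19333 - f(4, 219) = 19333 - (2 + 219 - 1*4)² = 19333 - (2 + 219 - 4)² = 19333 - 1*217² = 19333 - 1*47089 = 19333 - 47089 = -27756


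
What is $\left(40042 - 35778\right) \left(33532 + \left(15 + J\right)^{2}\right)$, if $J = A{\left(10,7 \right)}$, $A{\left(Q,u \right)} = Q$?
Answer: $145645448$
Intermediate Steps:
$J = 10$
$\left(40042 - 35778\right) \left(33532 + \left(15 + J\right)^{2}\right) = \left(40042 - 35778\right) \left(33532 + \left(15 + 10\right)^{2}\right) = 4264 \left(33532 + 25^{2}\right) = 4264 \left(33532 + 625\right) = 4264 \cdot 34157 = 145645448$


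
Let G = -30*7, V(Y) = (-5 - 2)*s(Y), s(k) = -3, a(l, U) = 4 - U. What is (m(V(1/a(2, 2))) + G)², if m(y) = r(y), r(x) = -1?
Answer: 44521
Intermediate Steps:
V(Y) = 21 (V(Y) = (-5 - 2)*(-3) = -7*(-3) = 21)
m(y) = -1
G = -210
(m(V(1/a(2, 2))) + G)² = (-1 - 210)² = (-211)² = 44521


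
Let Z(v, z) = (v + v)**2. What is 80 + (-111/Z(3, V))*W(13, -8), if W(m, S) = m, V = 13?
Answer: 479/12 ≈ 39.917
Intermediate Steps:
Z(v, z) = 4*v**2 (Z(v, z) = (2*v)**2 = 4*v**2)
80 + (-111/Z(3, V))*W(13, -8) = 80 - 111/(4*3**2)*13 = 80 - 111/(4*9)*13 = 80 - 111/36*13 = 80 - 111*1/36*13 = 80 - 37/12*13 = 80 - 481/12 = 479/12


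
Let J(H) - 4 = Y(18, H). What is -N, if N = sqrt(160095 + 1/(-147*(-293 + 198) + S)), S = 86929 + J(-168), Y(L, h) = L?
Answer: -sqrt(407603433192809)/50458 ≈ -400.12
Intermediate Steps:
J(H) = 22 (J(H) = 4 + 18 = 22)
S = 86951 (S = 86929 + 22 = 86951)
N = sqrt(407603433192809)/50458 (N = sqrt(160095 + 1/(-147*(-293 + 198) + 86951)) = sqrt(160095 + 1/(-147*(-95) + 86951)) = sqrt(160095 + 1/(13965 + 86951)) = sqrt(160095 + 1/100916) = sqrt(16156147021/100916) = sqrt(407603433192809)/50458 ≈ 400.12)
-N = -sqrt(407603433192809)/50458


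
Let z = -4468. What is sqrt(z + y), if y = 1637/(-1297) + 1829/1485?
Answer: 4*I*sqrt(115102960976685)/642015 ≈ 66.843*I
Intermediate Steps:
y = -58732/1926045 (y = 1637*(-1/1297) + 1829*(1/1485) = -1637/1297 + 1829/1485 = -58732/1926045 ≈ -0.030494)
sqrt(z + y) = sqrt(-4468 - 58732/1926045) = sqrt(-8605627792/1926045) = 4*I*sqrt(115102960976685)/642015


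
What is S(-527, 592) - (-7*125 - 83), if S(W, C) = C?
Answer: 1550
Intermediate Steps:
S(-527, 592) - (-7*125 - 83) = 592 - (-7*125 - 83) = 592 - (-875 - 83) = 592 - 1*(-958) = 592 + 958 = 1550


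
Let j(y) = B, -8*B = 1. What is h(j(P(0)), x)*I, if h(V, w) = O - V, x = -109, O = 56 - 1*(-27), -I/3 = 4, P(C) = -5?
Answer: -1995/2 ≈ -997.50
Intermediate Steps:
B = -⅛ (B = -⅛*1 = -⅛ ≈ -0.12500)
I = -12 (I = -3*4 = -12)
j(y) = -⅛
O = 83 (O = 56 + 27 = 83)
h(V, w) = 83 - V
h(j(P(0)), x)*I = (83 - 1*(-⅛))*(-12) = (83 + ⅛)*(-12) = (665/8)*(-12) = -1995/2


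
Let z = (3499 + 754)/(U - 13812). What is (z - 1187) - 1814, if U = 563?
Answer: -39764502/13249 ≈ -3001.3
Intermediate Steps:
z = -4253/13249 (z = (3499 + 754)/(563 - 13812) = 4253/(-13249) = 4253*(-1/13249) = -4253/13249 ≈ -0.32101)
(z - 1187) - 1814 = (-4253/13249 - 1187) - 1814 = -15730816/13249 - 1814 = -39764502/13249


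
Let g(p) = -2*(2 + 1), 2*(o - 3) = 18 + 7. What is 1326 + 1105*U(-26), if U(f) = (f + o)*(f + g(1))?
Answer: 372606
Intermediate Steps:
o = 31/2 (o = 3 + (18 + 7)/2 = 3 + (1/2)*25 = 3 + 25/2 = 31/2 ≈ 15.500)
g(p) = -6 (g(p) = -2*3 = -6)
U(f) = (-6 + f)*(31/2 + f) (U(f) = (f + 31/2)*(f - 6) = (31/2 + f)*(-6 + f) = (-6 + f)*(31/2 + f))
1326 + 1105*U(-26) = 1326 + 1105*(-93 + (-26)**2 + (19/2)*(-26)) = 1326 + 1105*(-93 + 676 - 247) = 1326 + 1105*336 = 1326 + 371280 = 372606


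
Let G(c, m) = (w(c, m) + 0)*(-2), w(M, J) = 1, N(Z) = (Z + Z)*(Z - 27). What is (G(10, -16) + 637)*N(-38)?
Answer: 3136900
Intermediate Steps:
N(Z) = 2*Z*(-27 + Z) (N(Z) = (2*Z)*(-27 + Z) = 2*Z*(-27 + Z))
G(c, m) = -2 (G(c, m) = (1 + 0)*(-2) = 1*(-2) = -2)
(G(10, -16) + 637)*N(-38) = (-2 + 637)*(2*(-38)*(-27 - 38)) = 635*(2*(-38)*(-65)) = 635*4940 = 3136900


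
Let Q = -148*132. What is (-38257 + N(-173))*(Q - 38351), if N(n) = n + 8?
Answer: 2224134314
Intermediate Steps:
N(n) = 8 + n
Q = -19536
(-38257 + N(-173))*(Q - 38351) = (-38257 + (8 - 173))*(-19536 - 38351) = (-38257 - 165)*(-57887) = -38422*(-57887) = 2224134314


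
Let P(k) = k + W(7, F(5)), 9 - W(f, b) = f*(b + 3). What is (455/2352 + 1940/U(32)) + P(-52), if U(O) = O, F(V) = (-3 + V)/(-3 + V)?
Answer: -3421/336 ≈ -10.182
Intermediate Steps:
F(V) = 1
W(f, b) = 9 - f*(3 + b) (W(f, b) = 9 - f*(b + 3) = 9 - f*(3 + b))
P(k) = -19 + k (P(k) = k + (9 - 3*7 - 1*1*7) = k + (9 - 21 - 7) = k - 19 = -19 + k)
(455/2352 + 1940/U(32)) + P(-52) = (455/2352 + 1940/32) + (-19 - 52) = (455*(1/2352) + 1940*(1/32)) - 71 = (65/336 + 485/8) - 71 = 20435/336 - 71 = -3421/336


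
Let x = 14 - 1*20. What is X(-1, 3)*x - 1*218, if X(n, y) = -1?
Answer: -212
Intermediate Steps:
x = -6 (x = 14 - 20 = -6)
X(-1, 3)*x - 1*218 = -1*(-6) - 1*218 = 6 - 218 = -212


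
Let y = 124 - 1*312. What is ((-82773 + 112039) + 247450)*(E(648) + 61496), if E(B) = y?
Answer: 16964904528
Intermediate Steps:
y = -188 (y = 124 - 312 = -188)
E(B) = -188
((-82773 + 112039) + 247450)*(E(648) + 61496) = ((-82773 + 112039) + 247450)*(-188 + 61496) = (29266 + 247450)*61308 = 276716*61308 = 16964904528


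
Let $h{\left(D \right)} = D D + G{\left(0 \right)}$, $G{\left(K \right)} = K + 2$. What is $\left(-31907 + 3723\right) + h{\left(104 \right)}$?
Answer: $-17366$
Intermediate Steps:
$G{\left(K \right)} = 2 + K$
$h{\left(D \right)} = 2 + D^{2}$ ($h{\left(D \right)} = D D + \left(2 + 0\right) = D^{2} + 2 = 2 + D^{2}$)
$\left(-31907 + 3723\right) + h{\left(104 \right)} = \left(-31907 + 3723\right) + \left(2 + 104^{2}\right) = -28184 + \left(2 + 10816\right) = -28184 + 10818 = -17366$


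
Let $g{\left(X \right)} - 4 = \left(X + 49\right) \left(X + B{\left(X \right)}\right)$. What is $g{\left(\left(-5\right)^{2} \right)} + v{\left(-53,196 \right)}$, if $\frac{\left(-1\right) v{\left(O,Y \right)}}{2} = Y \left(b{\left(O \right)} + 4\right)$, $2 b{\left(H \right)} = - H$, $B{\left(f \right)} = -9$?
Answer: $-10768$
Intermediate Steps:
$b{\left(H \right)} = - \frac{H}{2}$ ($b{\left(H \right)} = \frac{\left(-1\right) H}{2} = - \frac{H}{2}$)
$v{\left(O,Y \right)} = - 2 Y \left(4 - \frac{O}{2}\right)$ ($v{\left(O,Y \right)} = - 2 Y \left(- \frac{O}{2} + 4\right) = - 2 Y \left(4 - \frac{O}{2}\right)$)
$g{\left(X \right)} = 4 + \left(-9 + X\right) \left(49 + X\right)$ ($g{\left(X \right)} = 4 + \left(X + 49\right) \left(X - 9\right) = 4 + \left(49 + X\right) \left(-9 + X\right) = 4 + \left(-9 + X\right) \left(49 + X\right)$)
$g{\left(\left(-5\right)^{2} \right)} + v{\left(-53,196 \right)} = \left(-437 + \left(\left(-5\right)^{2}\right)^{2} + 40 \left(-5\right)^{2}\right) + 196 \left(-8 - 53\right) = \left(-437 + 25^{2} + 40 \cdot 25\right) + 196 \left(-61\right) = \left(-437 + 625 + 1000\right) - 11956 = 1188 - 11956 = -10768$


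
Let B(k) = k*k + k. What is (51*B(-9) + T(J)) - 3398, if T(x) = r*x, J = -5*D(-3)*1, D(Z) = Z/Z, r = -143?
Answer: 989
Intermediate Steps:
B(k) = k + k**2 (B(k) = k**2 + k = k + k**2)
D(Z) = 1
J = -5 (J = -5*1*1 = -5*1 = -5)
T(x) = -143*x
(51*B(-9) + T(J)) - 3398 = (51*(-9*(1 - 9)) - 143*(-5)) - 3398 = (51*(-9*(-8)) + 715) - 3398 = (51*72 + 715) - 3398 = (3672 + 715) - 3398 = 4387 - 3398 = 989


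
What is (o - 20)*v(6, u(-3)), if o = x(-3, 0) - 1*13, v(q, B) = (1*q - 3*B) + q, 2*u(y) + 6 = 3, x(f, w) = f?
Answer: -594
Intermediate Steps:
u(y) = -3/2 (u(y) = -3 + (1/2)*3 = -3 + 3/2 = -3/2)
v(q, B) = -3*B + 2*q (v(q, B) = (q - 3*B) + q = -3*B + 2*q)
o = -16 (o = -3 - 1*13 = -3 - 13 = -16)
(o - 20)*v(6, u(-3)) = (-16 - 20)*(-3*(-3/2) + 2*6) = -36*(9/2 + 12) = -36*33/2 = -594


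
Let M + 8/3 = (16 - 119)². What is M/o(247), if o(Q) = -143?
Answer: -31819/429 ≈ -74.170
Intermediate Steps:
M = 31819/3 (M = -8/3 + (16 - 119)² = -8/3 + (-103)² = -8/3 + 10609 = 31819/3 ≈ 10606.)
M/o(247) = (31819/3)/(-143) = (31819/3)*(-1/143) = -31819/429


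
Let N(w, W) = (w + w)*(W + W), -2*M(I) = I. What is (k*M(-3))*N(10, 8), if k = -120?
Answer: -57600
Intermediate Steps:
M(I) = -I/2
N(w, W) = 4*W*w (N(w, W) = (2*w)*(2*W) = 4*W*w)
(k*M(-3))*N(10, 8) = (-(-60)*(-3))*(4*8*10) = -120*3/2*320 = -180*320 = -57600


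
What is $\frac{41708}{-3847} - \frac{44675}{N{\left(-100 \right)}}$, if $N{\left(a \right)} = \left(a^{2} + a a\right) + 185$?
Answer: $- \frac{202748141}{15530339} \approx -13.055$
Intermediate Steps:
$N{\left(a \right)} = 185 + 2 a^{2}$ ($N{\left(a \right)} = \left(a^{2} + a^{2}\right) + 185 = 2 a^{2} + 185 = 185 + 2 a^{2}$)
$\frac{41708}{-3847} - \frac{44675}{N{\left(-100 \right)}} = \frac{41708}{-3847} - \frac{44675}{185 + 2 \left(-100\right)^{2}} = 41708 \left(- \frac{1}{3847}\right) - \frac{44675}{185 + 2 \cdot 10000} = - \frac{41708}{3847} - \frac{44675}{185 + 20000} = - \frac{41708}{3847} - \frac{44675}{20185} = - \frac{41708}{3847} - \frac{8935}{4037} = - \frac{202748141}{15530339}$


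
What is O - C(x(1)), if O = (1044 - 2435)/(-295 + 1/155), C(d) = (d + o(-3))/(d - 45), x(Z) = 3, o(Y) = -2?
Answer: 650081/137172 ≈ 4.7392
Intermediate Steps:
C(d) = (-2 + d)/(-45 + d) (C(d) = (d - 2)/(d - 45) = (-2 + d)/(-45 + d))
O = 215605/45724 (O = -1391/(-295 + 1/155) = -1391/(-45724/155) = -1391*(-155/45724) = 215605/45724 ≈ 4.7154)
O - C(x(1)) = 215605/45724 - (-2 + 3)/(-45 + 3) = 215605/45724 - 1/(-42) = 215605/45724 - (-1)/42 = 215605/45724 - 1*(-1/42) = 215605/45724 + 1/42 = 650081/137172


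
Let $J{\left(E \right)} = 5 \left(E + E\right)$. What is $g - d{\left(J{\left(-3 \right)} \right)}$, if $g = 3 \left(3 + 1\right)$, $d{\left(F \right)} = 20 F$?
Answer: $612$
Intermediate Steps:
$J{\left(E \right)} = 10 E$ ($J{\left(E \right)} = 5 \cdot 2 E = 10 E$)
$g = 12$ ($g = 3 \cdot 4 = 12$)
$g - d{\left(J{\left(-3 \right)} \right)} = 12 - 20 \cdot 10 \left(-3\right) = 12 - 20 \left(-30\right) = 12 - -600 = 12 + 600 = 612$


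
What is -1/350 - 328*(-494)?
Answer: 56711199/350 ≈ 1.6203e+5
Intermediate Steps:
-1/350 - 328*(-494) = -1*1/350 + 162032 = -1/350 + 162032 = 56711199/350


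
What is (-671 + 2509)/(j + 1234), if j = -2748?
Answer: -919/757 ≈ -1.2140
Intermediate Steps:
(-671 + 2509)/(j + 1234) = (-671 + 2509)/(-2748 + 1234) = 1838/(-1514) = 1838*(-1/1514) = -919/757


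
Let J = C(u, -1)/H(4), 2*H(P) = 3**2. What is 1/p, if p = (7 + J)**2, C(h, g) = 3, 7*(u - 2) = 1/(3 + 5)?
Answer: 9/529 ≈ 0.017013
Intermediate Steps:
H(P) = 9/2 (H(P) = (1/2)*3**2 = (1/2)*9 = 9/2)
u = 113/56 (u = 2 + 1/(7*(3 + 5)) = 2 + (1/7)/8 = 2 + (1/7)*(1/8) = 2 + 1/56 = 113/56 ≈ 2.0179)
J = 2/3 (J = 3/(9/2) = 3*(2/9) = 2/3 ≈ 0.66667)
p = 529/9 (p = (7 + 2/3)**2 = (23/3)**2 = 529/9 ≈ 58.778)
1/p = 1/(529/9) = 9/529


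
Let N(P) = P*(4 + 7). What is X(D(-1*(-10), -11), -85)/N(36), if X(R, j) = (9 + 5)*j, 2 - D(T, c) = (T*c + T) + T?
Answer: -595/198 ≈ -3.0051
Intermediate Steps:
N(P) = 11*P (N(P) = P*11 = 11*P)
D(T, c) = 2 - 2*T - T*c (D(T, c) = 2 - ((T*c + T) + T) = 2 - ((T + T*c) + T) = 2 - (2*T + T*c) = 2 + (-2*T - T*c) = 2 - 2*T - T*c)
X(R, j) = 14*j
X(D(-1*(-10), -11), -85)/N(36) = (14*(-85))/((11*36)) = -1190/396 = -1190*1/396 = -595/198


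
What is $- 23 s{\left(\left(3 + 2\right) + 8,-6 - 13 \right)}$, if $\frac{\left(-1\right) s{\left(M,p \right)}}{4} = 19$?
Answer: $1748$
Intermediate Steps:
$s{\left(M,p \right)} = -76$ ($s{\left(M,p \right)} = \left(-4\right) 19 = -76$)
$- 23 s{\left(\left(3 + 2\right) + 8,-6 - 13 \right)} = \left(-23\right) \left(-76\right) = 1748$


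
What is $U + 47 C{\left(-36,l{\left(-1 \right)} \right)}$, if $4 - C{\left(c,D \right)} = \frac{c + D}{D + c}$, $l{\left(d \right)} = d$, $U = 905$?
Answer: $1046$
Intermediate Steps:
$C{\left(c,D \right)} = 3$ ($C{\left(c,D \right)} = 4 - \frac{c + D}{D + c} = 4 - \frac{D + c}{D + c} = 4 - 1 = 3$)
$U + 47 C{\left(-36,l{\left(-1 \right)} \right)} = 905 + 47 \cdot 3 = 905 + 141 = 1046$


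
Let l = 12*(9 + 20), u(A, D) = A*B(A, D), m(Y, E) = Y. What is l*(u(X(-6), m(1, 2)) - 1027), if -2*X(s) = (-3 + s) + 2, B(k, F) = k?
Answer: -353133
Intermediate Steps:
X(s) = ½ - s/2 (X(s) = -((-3 + s) + 2)/2 = -(-1 + s)/2 = ½ - s/2)
u(A, D) = A² (u(A, D) = A*A = A²)
l = 348 (l = 12*29 = 348)
l*(u(X(-6), m(1, 2)) - 1027) = 348*((½ - ½*(-6))² - 1027) = 348*((½ + 3)² - 1027) = 348*((7/2)² - 1027) = 348*(49/4 - 1027) = 348*(-4059/4) = -353133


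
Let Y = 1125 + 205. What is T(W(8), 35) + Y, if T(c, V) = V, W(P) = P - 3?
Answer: 1365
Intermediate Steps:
W(P) = -3 + P
Y = 1330
T(W(8), 35) + Y = 35 + 1330 = 1365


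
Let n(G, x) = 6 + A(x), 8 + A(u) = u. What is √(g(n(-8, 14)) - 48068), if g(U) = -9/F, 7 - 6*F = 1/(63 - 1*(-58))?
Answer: I*√106199273/47 ≈ 219.26*I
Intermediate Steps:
F = 141/121 (F = 7/6 - 1/(6*(63 - 1*(-58))) = 7/6 - 1/(6*(63 + 58)) = 7/6 - ⅙/121 = 7/6 - ⅙*1/121 = 7/6 - 1/726 = 141/121 ≈ 1.1653)
A(u) = -8 + u
n(G, x) = -2 + x (n(G, x) = 6 + (-8 + x) = -2 + x)
g(U) = -363/47 (g(U) = -9/141/121 = -9*121/141 = -363/47)
√(g(n(-8, 14)) - 48068) = √(-363/47 - 48068) = √(-2259559/47) = I*√106199273/47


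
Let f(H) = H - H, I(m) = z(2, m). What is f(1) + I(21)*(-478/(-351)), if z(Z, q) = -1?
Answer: -478/351 ≈ -1.3618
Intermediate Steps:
I(m) = -1
f(H) = 0
f(1) + I(21)*(-478/(-351)) = 0 - (-478)/(-351) = 0 - (-478)*(-1)/351 = 0 - 1*478/351 = 0 - 478/351 = -478/351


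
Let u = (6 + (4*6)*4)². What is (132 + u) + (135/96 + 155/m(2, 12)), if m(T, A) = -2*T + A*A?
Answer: 2360627/224 ≈ 10539.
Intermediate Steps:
m(T, A) = A² - 2*T (m(T, A) = -2*T + A² = A² - 2*T)
u = 10404 (u = (6 + 24*4)² = (6 + 96)² = 102² = 10404)
(132 + u) + (135/96 + 155/m(2, 12)) = (132 + 10404) + (135/96 + 155/(12² - 2*2)) = 10536 + (135*(1/96) + 155/(144 - 4)) = 10536 + (45/32 + 155/140) = 10536 + (45/32 + 155*(1/140)) = 10536 + (45/32 + 31/28) = 10536 + 563/224 = 2360627/224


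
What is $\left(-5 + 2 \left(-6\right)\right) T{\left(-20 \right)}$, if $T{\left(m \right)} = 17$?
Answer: $-289$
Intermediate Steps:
$\left(-5 + 2 \left(-6\right)\right) T{\left(-20 \right)} = \left(-5 + 2 \left(-6\right)\right) 17 = \left(-5 - 12\right) 17 = \left(-17\right) 17 = -289$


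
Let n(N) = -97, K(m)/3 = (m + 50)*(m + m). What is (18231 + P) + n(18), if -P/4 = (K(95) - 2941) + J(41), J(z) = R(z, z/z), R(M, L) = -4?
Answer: -300686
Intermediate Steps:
K(m) = 6*m*(50 + m) (K(m) = 3*((m + 50)*(m + m)) = 3*((50 + m)*(2*m)) = 3*(2*m*(50 + m)) = 6*m*(50 + m))
J(z) = -4
P = -318820 (P = -4*((6*95*(50 + 95) - 2941) - 4) = -4*((6*95*145 - 2941) - 4) = -4*((82650 - 2941) - 4) = -4*(79709 - 4) = -4*79705 = -318820)
(18231 + P) + n(18) = (18231 - 318820) - 97 = -300589 - 97 = -300686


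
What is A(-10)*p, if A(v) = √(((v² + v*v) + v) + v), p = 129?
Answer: 774*√5 ≈ 1730.7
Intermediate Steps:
A(v) = √(2*v + 2*v²) (A(v) = √(((v² + v²) + v) + v) = √((2*v² + v) + v) = √((v + 2*v²) + v) = √(2*v + 2*v²))
A(-10)*p = (√2*√(-10*(1 - 10)))*129 = (√2*√(-10*(-9)))*129 = (√2*√90)*129 = (√2*(3*√10))*129 = (6*√5)*129 = 774*√5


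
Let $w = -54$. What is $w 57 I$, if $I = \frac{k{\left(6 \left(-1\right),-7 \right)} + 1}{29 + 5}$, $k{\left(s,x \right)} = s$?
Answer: $\frac{7695}{17} \approx 452.65$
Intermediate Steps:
$I = - \frac{5}{34}$ ($I = \frac{6 \left(-1\right) + 1}{29 + 5} = \frac{-6 + 1}{34} = \left(-5\right) \frac{1}{34} = - \frac{5}{34} \approx -0.14706$)
$w 57 I = \left(-54\right) 57 \left(- \frac{5}{34}\right) = \left(-3078\right) \left(- \frac{5}{34}\right) = \frac{7695}{17}$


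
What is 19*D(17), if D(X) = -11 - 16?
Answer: -513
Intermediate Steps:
D(X) = -27
19*D(17) = 19*(-27) = -513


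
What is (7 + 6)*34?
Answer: 442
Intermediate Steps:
(7 + 6)*34 = 13*34 = 442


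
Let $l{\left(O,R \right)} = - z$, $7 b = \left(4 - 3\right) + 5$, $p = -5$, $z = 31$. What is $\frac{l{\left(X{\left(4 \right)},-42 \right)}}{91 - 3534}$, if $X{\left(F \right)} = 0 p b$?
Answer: $\frac{31}{3443} \approx 0.0090038$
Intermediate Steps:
$b = \frac{6}{7}$ ($b = \frac{\left(4 - 3\right) + 5}{7} = \frac{1 + 5}{7} = \frac{1}{7} \cdot 6 = \frac{6}{7} \approx 0.85714$)
$X{\left(F \right)} = 0$ ($X{\left(F \right)} = 0 \left(-5\right) \frac{6}{7} = 0 \cdot \frac{6}{7} = 0$)
$l{\left(O,R \right)} = -31$ ($l{\left(O,R \right)} = \left(-1\right) 31 = -31$)
$\frac{l{\left(X{\left(4 \right)},-42 \right)}}{91 - 3534} = - \frac{31}{91 - 3534} = - \frac{31}{-3443} = \left(-31\right) \left(- \frac{1}{3443}\right) = \frac{31}{3443}$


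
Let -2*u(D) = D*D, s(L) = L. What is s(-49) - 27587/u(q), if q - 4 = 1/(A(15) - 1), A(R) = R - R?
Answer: 54733/9 ≈ 6081.4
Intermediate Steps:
A(R) = 0
q = 3 (q = 4 + 1/(0 - 1) = 4 + 1/(-1) = 4 - 1 = 3)
u(D) = -D**2/2 (u(D) = -D*D/2 = -D**2/2)
s(-49) - 27587/u(q) = -49 - 27587/((-1/2*3**2)) = -49 - 27587/((-1/2*9)) = -49 - 27587/(-9/2) = -49 - 27587*(-2/9) = -49 + 55174/9 = 54733/9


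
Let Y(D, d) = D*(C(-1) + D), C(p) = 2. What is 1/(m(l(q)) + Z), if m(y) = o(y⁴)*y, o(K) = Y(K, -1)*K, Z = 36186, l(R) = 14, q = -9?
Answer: 1/793756095383898 ≈ 1.2598e-15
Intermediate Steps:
Y(D, d) = D*(2 + D)
o(K) = K²*(2 + K) (o(K) = (K*(2 + K))*K = K²*(2 + K))
m(y) = y⁹*(2 + y⁴) (m(y) = ((y⁴)²*(2 + y⁴))*y = (y⁸*(2 + y⁴))*y = y⁹*(2 + y⁴))
1/(m(l(q)) + Z) = 1/(14⁹*(2 + 14⁴) + 36186) = 1/(20661046784*(2 + 38416) + 36186) = 1/(20661046784*38418 + 36186) = 1/(793756095347712 + 36186) = 1/793756095383898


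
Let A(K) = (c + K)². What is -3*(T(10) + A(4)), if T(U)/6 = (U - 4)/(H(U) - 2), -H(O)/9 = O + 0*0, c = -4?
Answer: 27/23 ≈ 1.1739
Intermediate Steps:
H(O) = -9*O (H(O) = -9*(O + 0*0) = -9*(O + 0) = -9*O)
A(K) = (-4 + K)²
T(U) = 6*(-4 + U)/(-2 - 9*U) (T(U) = 6*((U - 4)/(-9*U - 2)) = 6*((-4 + U)/(-2 - 9*U)) = 6*(-4 + U)/(-2 - 9*U))
-3*(T(10) + A(4)) = -3*(6*(4 - 1*10)/(2 + 9*10) + (-4 + 4)²) = -3*(6*(4 - 10)/(2 + 90) + 0²) = -3*(6*(-6)/92 + 0) = -3*(6*(1/92)*(-6) + 0) = -3*(-9/23 + 0) = -3*(-9/23) = 27/23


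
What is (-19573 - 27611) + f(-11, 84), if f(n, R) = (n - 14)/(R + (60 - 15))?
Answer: -6086761/129 ≈ -47184.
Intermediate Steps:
f(n, R) = (-14 + n)/(45 + R) (f(n, R) = (-14 + n)/(R + 45) = (-14 + n)/(45 + R))
(-19573 - 27611) + f(-11, 84) = (-19573 - 27611) + (-14 - 11)/(45 + 84) = -47184 - 25/129 = -6086761/129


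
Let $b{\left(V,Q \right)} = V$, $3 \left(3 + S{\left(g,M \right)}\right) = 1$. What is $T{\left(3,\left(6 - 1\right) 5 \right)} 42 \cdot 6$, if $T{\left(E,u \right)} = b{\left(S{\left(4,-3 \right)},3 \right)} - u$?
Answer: $-6972$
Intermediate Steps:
$S{\left(g,M \right)} = - \frac{8}{3}$ ($S{\left(g,M \right)} = -3 + \frac{1}{3} \cdot 1 = -3 + \frac{1}{3} = - \frac{8}{3}$)
$T{\left(E,u \right)} = - \frac{8}{3} - u$
$T{\left(3,\left(6 - 1\right) 5 \right)} 42 \cdot 6 = \left(- \frac{8}{3} - \left(6 - 1\right) 5\right) 42 \cdot 6 = \left(- \frac{8}{3} - 5 \cdot 5\right) 42 \cdot 6 = \left(- \frac{8}{3} - 25\right) 42 \cdot 6 = \left(- \frac{83}{3}\right) 42 \cdot 6 = \left(-1162\right) 6 = -6972$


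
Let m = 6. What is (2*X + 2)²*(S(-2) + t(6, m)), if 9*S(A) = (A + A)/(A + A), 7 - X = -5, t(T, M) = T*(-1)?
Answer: -35828/9 ≈ -3980.9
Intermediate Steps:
t(T, M) = -T
X = 12 (X = 7 - 1*(-5) = 7 + 5 = 12)
S(A) = ⅑ (S(A) = ((A + A)/(A + A))/9 = ((2*A)/((2*A)))/9 = ((2*A)*(1/(2*A)))/9 = (⅑)*1 = ⅑)
(2*X + 2)²*(S(-2) + t(6, m)) = (2*12 + 2)²*(⅑ - 1*6) = (24 + 2)²*(⅑ - 6) = 26²*(-53/9) = 676*(-53/9) = -35828/9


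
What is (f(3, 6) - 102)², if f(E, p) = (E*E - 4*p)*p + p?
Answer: 34596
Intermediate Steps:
f(E, p) = p + p*(E² - 4*p) (f(E, p) = (E² - 4*p)*p + p = p*(E² - 4*p) + p = p + p*(E² - 4*p))
(f(3, 6) - 102)² = (6*(1 + 3² - 4*6) - 102)² = (6*(1 + 9 - 24) - 102)² = (6*(-14) - 102)² = (-84 - 102)² = (-186)² = 34596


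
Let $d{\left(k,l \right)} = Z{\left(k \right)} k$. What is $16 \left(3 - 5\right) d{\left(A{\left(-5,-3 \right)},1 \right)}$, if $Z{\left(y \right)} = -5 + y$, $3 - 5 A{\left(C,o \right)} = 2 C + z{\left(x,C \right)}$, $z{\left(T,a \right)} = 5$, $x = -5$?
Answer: $\frac{4352}{25} \approx 174.08$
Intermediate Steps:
$A{\left(C,o \right)} = - \frac{2}{5} - \frac{2 C}{5}$ ($A{\left(C,o \right)} = \frac{3}{5} - \frac{2 C + 5}{5} = \frac{3}{5} - \frac{5 + 2 C}{5} = \frac{3}{5} - \left(1 + \frac{2 C}{5}\right) = - \frac{2}{5} - \frac{2 C}{5}$)
$d{\left(k,l \right)} = k \left(-5 + k\right)$ ($d{\left(k,l \right)} = \left(-5 + k\right) k = k \left(-5 + k\right)$)
$16 \left(3 - 5\right) d{\left(A{\left(-5,-3 \right)},1 \right)} = 16 \left(3 - 5\right) \left(- \frac{2}{5} - -2\right) \left(-5 - - \frac{8}{5}\right) = 16 \left(3 - 5\right) \left(- \frac{2}{5} + 2\right) \left(-5 + \left(- \frac{2}{5} + 2\right)\right) = 16 \left(-2\right) \frac{8 \left(-5 + \frac{8}{5}\right)}{5} = - 32 \cdot \frac{8}{5} \left(- \frac{17}{5}\right) = \left(-32\right) \left(- \frac{136}{25}\right) = \frac{4352}{25}$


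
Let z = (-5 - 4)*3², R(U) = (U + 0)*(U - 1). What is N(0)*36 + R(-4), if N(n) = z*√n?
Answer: 20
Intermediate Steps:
R(U) = U*(-1 + U)
z = -81 (z = -9*9 = -81)
N(n) = -81*√n
N(0)*36 + R(-4) = -81*√0*36 - 4*(-1 - 4) = -81*0*36 - 4*(-5) = 0*36 + 20 = 0 + 20 = 20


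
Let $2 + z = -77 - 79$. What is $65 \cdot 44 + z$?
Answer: $2702$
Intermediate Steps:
$z = -158$ ($z = -2 - 156 = -158$)
$65 \cdot 44 + z = 65 \cdot 44 - 158 = 2860 - 158 = 2702$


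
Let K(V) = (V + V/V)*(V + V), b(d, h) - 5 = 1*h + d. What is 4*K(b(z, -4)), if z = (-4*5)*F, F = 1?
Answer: 2736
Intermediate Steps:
z = -20 (z = -4*5*1 = -20*1 = -20)
b(d, h) = 5 + d + h (b(d, h) = 5 + (1*h + d) = 5 + (h + d) = 5 + (d + h) = 5 + d + h)
K(V) = 2*V*(1 + V) (K(V) = (V + 1)*(2*V) = (1 + V)*(2*V) = 2*V*(1 + V))
4*K(b(z, -4)) = 4*(2*(5 - 20 - 4)*(1 + (5 - 20 - 4))) = 4*(2*(-19)*(1 - 19)) = 4*(2*(-19)*(-18)) = 4*684 = 2736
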